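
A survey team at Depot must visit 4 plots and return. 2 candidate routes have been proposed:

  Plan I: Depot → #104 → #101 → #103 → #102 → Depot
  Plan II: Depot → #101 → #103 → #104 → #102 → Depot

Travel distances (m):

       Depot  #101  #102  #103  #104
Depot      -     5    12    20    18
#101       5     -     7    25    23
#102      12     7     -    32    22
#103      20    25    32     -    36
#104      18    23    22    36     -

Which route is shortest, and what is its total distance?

100 m — Plan II is the shortest.

Plan I: 18 + 23 + 25 + 32 + 12 = 110
Plan II: 5 + 25 + 36 + 22 + 12 = 100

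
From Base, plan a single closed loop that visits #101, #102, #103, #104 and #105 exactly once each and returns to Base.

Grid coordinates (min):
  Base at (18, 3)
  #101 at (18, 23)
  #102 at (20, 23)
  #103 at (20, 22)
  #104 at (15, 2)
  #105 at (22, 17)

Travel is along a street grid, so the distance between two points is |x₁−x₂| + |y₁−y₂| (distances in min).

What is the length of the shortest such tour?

Base → #101 → #102 → #103 → #104 → #105 → Base: 20+2+1+25+22+18 = 88
Base → #101 → #102 → #103 → #105 → #104 → Base: 20+2+1+7+22+4 = 56
Base → #101 → #102 → #104 → #103 → #105 → Base: 20+2+26+25+7+18 = 98
Base → #101 → #102 → #104 → #105 → #103 → Base: 20+2+26+22+7+21 = 98
Base → #101 → #102 → #105 → #103 → #104 → Base: 20+2+8+7+25+4 = 66
Base → #101 → #102 → #105 → #104 → #103 → Base: 20+2+8+22+25+21 = 98
Base → #101 → #103 → #102 → #104 → #105 → Base: 20+3+1+26+22+18 = 90
Base → #101 → #103 → #102 → #105 → #104 → Base: 20+3+1+8+22+4 = 58
Base → #101 → #103 → #104 → #102 → #105 → Base: 20+3+25+26+8+18 = 100
Base → #101 → #103 → #104 → #105 → #102 → Base: 20+3+25+22+8+22 = 100
Base → #101 → #103 → #105 → #102 → #104 → Base: 20+3+7+8+26+4 = 68
Base → #101 → #103 → #105 → #104 → #102 → Base: 20+3+7+22+26+22 = 100
Base → #101 → #104 → #102 → #103 → #105 → Base: 20+24+26+1+7+18 = 96
Base → #101 → #104 → #102 → #105 → #103 → Base: 20+24+26+8+7+21 = 106
… (46 more)
The minimum is 56.
One optimal route: Base → #101 → #102 → #103 → #105 → #104 → Base (or its reverse).

Shortest round trip = 56 min.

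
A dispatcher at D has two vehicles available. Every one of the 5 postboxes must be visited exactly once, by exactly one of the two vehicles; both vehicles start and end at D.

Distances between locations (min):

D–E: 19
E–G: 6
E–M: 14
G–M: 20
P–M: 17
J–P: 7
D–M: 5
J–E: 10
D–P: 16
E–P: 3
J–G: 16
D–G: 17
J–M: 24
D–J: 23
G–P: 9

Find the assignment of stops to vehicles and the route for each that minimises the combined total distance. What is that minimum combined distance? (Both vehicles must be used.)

Try each way of splitting the stops between the two vehicles (each non-empty) and, for each split, find the best tour for each vehicle:
  {J} + {E, G, P, M}: 46 + 48 = 94
  {E} + {J, G, P, M}: 38 + 62 = 100
  {J, E} + {G, P, M}: 52 + 48 = 100
  {G} + {J, E, P, M}: 34 + 52 = 86
  {J, G} + {E, P, M}: 56 + 38 = 94
  {E, G} + {J, P, M}: 42 + 52 = 94
  … (15 splits in total)
  {J, E, G, P} + {M}: 56 + 10 = 66  ← best
Best: vehicle 1 D → J → P → E → G → D = 56; vehicle 2 D → M → D = 10; combined 66.

66 min — the smallest possible combined total.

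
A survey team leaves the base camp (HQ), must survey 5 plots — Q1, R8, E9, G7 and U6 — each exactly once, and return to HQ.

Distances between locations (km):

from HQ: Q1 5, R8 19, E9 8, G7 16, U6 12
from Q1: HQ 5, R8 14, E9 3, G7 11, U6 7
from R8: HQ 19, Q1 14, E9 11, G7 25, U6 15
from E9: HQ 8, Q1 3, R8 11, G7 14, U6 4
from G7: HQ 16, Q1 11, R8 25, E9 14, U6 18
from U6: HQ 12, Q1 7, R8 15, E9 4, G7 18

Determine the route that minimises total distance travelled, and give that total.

Minimum total distance: 68 km.

With 5 stops there are 5!/2 = 60 distinct round trips (a route and its reverse cost the same).
HQ→Q1→R8→E9→G7→U6→HQ: 5+14+11+14+18+12 = 74
HQ→Q1→R8→E9→U6→G7→HQ: 5+14+11+4+18+16 = 68
HQ→Q1→R8→G7→E9→U6→HQ: 5+14+25+14+4+12 = 74
HQ→Q1→R8→G7→U6→E9→HQ: 5+14+25+18+4+8 = 74
HQ→Q1→R8→U6→E9→G7→HQ: 5+14+15+4+14+16 = 68
HQ→Q1→R8→U6→G7→E9→HQ: 5+14+15+18+14+8 = 74
HQ→Q1→E9→R8→G7→U6→HQ: 5+3+11+25+18+12 = 74
HQ→Q1→E9→R8→U6→G7→HQ: 5+3+11+15+18+16 = 68
HQ→Q1→E9→G7→R8→U6→HQ: 5+3+14+25+15+12 = 74
HQ→Q1→E9→G7→U6→R8→HQ: 5+3+14+18+15+19 = 74
HQ→Q1→E9→U6→R8→G7→HQ: 5+3+4+15+25+16 = 68
HQ→Q1→E9→U6→G7→R8→HQ: 5+3+4+18+25+19 = 74
HQ→Q1→G7→R8→E9→U6→HQ: 5+11+25+11+4+12 = 68
HQ→Q1→G7→R8→U6→E9→HQ: 5+11+25+15+4+8 = 68
… (46 more)
The minimum is 68.
One optimal route: HQ → Q1 → R8 → E9 → U6 → G7 → HQ (or its reverse).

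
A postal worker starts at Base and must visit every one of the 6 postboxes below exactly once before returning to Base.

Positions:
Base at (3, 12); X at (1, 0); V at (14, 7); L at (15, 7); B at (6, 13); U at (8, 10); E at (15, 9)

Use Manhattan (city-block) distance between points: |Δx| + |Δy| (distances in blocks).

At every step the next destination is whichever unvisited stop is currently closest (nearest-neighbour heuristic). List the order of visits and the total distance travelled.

Total distance 54 blocks via the nearest-neighbour route Base → B → U → E → L → V → X → Base.

At Base the remaining stops are B 4, U 7, X 14, E 15, V 16, L 17; go to B.
At B the remaining stops are U 5, E 13, V 14, L 15, X 18; go to U.
At U the remaining stops are E 8, V 9, L 10, X 17; go to E.
At E the remaining stops are L 2, V 3, X 23; go to L.
At L the remaining stops are V 1, X 21; go to V.
At V the remaining stops are X 20; go to X.
Return X→Base: 14.
Total = 4 + 5 + 8 + 2 + 1 + 20 + 14 = 54.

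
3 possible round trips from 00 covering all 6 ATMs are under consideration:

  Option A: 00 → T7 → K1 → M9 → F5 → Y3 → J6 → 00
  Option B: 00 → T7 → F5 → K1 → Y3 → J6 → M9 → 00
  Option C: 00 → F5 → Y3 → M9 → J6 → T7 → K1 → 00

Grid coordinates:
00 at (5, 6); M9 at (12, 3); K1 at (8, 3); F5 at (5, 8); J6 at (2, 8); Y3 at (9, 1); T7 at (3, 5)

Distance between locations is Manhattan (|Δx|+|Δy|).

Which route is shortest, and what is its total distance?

50 — Option C is the shortest.

Option A: 3 + 7 + 4 + 12 + 11 + 14 + 5 = 56
Option B: 3 + 5 + 8 + 3 + 14 + 15 + 10 = 58
Option C: 2 + 11 + 5 + 15 + 4 + 7 + 6 = 50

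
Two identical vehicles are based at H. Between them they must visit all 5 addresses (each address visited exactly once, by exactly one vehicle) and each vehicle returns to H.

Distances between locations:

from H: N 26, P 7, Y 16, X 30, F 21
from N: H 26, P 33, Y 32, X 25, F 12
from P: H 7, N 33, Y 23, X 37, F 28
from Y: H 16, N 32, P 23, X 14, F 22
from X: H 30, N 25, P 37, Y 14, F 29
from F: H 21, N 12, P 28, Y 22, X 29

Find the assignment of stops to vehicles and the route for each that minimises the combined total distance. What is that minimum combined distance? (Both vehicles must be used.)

Minimum combined distance: 102.

Check every non-empty split of the stops between the two vehicles; for each half take its own optimal tour:
  {N} + {P, Y, X, F}: 52 + 94 = 146
  {P} + {N, Y, X, F}: 14 + 88 = 102
  {N, P} + {Y, X, F}: 66 + 80 = 146
  {Y} + {N, P, X, F}: 32 + 102 = 134
  {N, Y} + {P, X, F}: 74 + 94 = 168
  {P, Y} + {N, X, F}: 46 + 88 = 134
  … (15 splits in total)
Best: vehicle 1 H → P → H = 14; vehicle 2 H → Y → X → N → F → H = 88; combined 102.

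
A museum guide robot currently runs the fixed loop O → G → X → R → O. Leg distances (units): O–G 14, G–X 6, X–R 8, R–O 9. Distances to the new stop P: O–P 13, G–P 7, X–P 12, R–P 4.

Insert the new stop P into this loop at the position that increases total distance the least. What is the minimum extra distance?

+6 — insert P between O and G.

Insertion cost between consecutive stops i–j is d(i,P) + d(P,j) − d(i,j):
  between O and G: 13 + 7 − 14 = 6
  between G and X: 7 + 12 − 6 = 13
  between X and R: 12 + 4 − 8 = 8
  between R and O: 4 + 13 − 9 = 8
Cheapest insertion is between O and G, adding 6.
New total = 37 + 6 = 43.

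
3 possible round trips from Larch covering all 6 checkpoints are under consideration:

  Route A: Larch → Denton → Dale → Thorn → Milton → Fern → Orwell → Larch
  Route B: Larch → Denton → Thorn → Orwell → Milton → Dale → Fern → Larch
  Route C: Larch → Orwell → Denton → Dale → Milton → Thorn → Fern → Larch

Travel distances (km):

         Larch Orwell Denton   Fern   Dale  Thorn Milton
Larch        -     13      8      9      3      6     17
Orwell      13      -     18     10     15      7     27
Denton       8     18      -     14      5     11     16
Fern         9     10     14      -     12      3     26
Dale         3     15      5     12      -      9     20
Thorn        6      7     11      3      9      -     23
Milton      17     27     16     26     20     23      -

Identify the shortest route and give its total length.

91 km — Route C is the shortest.

Route A: 8 + 5 + 9 + 23 + 26 + 10 + 13 = 94
Route B: 8 + 11 + 7 + 27 + 20 + 12 + 9 = 94
Route C: 13 + 18 + 5 + 20 + 23 + 3 + 9 = 91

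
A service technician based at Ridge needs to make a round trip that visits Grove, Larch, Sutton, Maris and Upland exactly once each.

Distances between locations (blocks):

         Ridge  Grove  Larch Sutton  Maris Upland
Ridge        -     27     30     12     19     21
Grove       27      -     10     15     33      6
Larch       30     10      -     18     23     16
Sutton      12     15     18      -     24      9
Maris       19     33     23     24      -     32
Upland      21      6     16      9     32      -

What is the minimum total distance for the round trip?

With 5 stops there are 5!/2 = 60 distinct round trips (a route and its reverse cost the same).
Ridge→Grove→Larch→Sutton→Maris→Upland→Ridge: 27+10+18+24+32+21 = 132
Ridge→Grove→Larch→Sutton→Upland→Maris→Ridge: 27+10+18+9+32+19 = 115
Ridge→Grove→Larch→Maris→Sutton→Upland→Ridge: 27+10+23+24+9+21 = 114
Ridge→Grove→Larch→Maris→Upland→Sutton→Ridge: 27+10+23+32+9+12 = 113
Ridge→Grove→Larch→Upland→Sutton→Maris→Ridge: 27+10+16+9+24+19 = 105
Ridge→Grove→Larch→Upland→Maris→Sutton→Ridge: 27+10+16+32+24+12 = 121
Ridge→Grove→Sutton→Larch→Maris→Upland→Ridge: 27+15+18+23+32+21 = 136
Ridge→Grove→Sutton→Larch→Upland→Maris→Ridge: 27+15+18+16+32+19 = 127
Ridge→Grove→Sutton→Maris→Larch→Upland→Ridge: 27+15+24+23+16+21 = 126
Ridge→Grove→Sutton→Maris→Upland→Larch→Ridge: 27+15+24+32+16+30 = 144
Ridge→Grove→Sutton→Upland→Larch→Maris→Ridge: 27+15+9+16+23+19 = 109
Ridge→Grove→Sutton→Upland→Maris→Larch→Ridge: 27+15+9+32+23+30 = 136
Ridge→Grove→Maris→Larch→Sutton→Upland→Ridge: 27+33+23+18+9+21 = 131
Ridge→Grove→Maris→Larch→Upland→Sutton→Ridge: 27+33+23+16+9+12 = 120
… (46 more)
Ridge→Sutton→Upland→Grove→Larch→Maris→Ridge: 12+9+6+10+23+19 = 79  ← best
The minimum is 79.
One optimal route: Ridge → Sutton → Upland → Grove → Larch → Maris → Ridge (or its reverse).

79 blocks — the shortest possible round trip.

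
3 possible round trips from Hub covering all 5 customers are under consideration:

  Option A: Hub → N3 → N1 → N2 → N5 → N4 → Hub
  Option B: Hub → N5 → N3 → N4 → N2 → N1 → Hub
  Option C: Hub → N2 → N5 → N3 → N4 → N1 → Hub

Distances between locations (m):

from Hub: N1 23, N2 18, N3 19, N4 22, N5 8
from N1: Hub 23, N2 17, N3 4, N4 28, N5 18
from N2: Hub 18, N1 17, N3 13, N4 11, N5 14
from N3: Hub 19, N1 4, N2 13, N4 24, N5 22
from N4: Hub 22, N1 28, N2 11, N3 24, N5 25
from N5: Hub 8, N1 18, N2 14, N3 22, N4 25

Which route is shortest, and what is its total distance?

Option A: 19 + 4 + 17 + 14 + 25 + 22 = 101
Option B: 8 + 22 + 24 + 11 + 17 + 23 = 105
Option C: 18 + 14 + 22 + 24 + 28 + 23 = 129

101 m — Option A is the shortest.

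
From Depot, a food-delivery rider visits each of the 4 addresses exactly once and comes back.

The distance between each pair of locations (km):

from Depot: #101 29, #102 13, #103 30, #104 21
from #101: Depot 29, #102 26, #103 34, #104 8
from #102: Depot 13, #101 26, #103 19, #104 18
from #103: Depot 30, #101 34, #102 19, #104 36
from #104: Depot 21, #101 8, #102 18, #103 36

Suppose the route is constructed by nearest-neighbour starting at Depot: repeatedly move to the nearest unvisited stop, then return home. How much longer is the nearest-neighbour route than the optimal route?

Depot: #102=13, #104=21, #101=29, #103=30 ⇒ #102
#102: #104=18, #103=19, #101=26 ⇒ #104
#104: #101=8, #103=36 ⇒ #101
#101: #103=34 ⇒ #103
NN route Depot → #102 → #104 → #101 → #103 → Depot costs 103.
Optimal: Depot → #102 → #103 → #101 → #104 → Depot costs 95 (by enumerating all 12 distinct tours).
Excess = 103 − 95 = 8.

Excess over optimum: 8 km.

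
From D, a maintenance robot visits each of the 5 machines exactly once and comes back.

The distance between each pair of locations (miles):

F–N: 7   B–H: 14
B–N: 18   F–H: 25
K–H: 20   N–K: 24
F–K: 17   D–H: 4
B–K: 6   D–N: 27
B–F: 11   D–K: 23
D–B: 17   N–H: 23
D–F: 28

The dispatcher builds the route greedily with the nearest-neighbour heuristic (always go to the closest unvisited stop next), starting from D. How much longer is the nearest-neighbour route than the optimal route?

From D: H=4, B=17, K=23, N=27, F=28 → choose H (4).
From H: B=14, K=20, N=23, F=25 → choose B (14).
From B: K=6, F=11, N=18 → choose K (6).
From K: F=17, N=24 → choose F (17).
From F: N=7 → choose N (7).
NN route D → H → B → K → F → N → D costs 75.
Optimal: D → B → K → F → N → H → D costs 74 (by enumerating all 60 distinct tours).
Excess = 75 − 74 = 1.

1 miles longer than the optimal tour.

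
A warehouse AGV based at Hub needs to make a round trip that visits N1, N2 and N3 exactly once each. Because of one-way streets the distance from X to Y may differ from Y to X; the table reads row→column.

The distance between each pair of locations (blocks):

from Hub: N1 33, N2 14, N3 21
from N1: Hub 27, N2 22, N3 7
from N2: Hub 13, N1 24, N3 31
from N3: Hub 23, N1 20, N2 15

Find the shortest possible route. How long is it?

68 blocks — the shortest possible round trip.

Hub-N1-N2-N3-Hub: 33+22+31+23 = 109
Hub-N1-N3-N2-Hub: 33+7+15+13 = 68
Hub-N2-N1-N3-Hub: 14+24+7+23 = 68
Hub-N2-N3-N1-Hub: 14+31+20+27 = 92
Hub-N3-N1-N2-Hub: 21+20+22+13 = 76
Hub-N3-N2-N1-Hub: 21+15+24+27 = 87
The minimum is 68.
One optimal route: Hub → N1 → N3 → N2 → Hub.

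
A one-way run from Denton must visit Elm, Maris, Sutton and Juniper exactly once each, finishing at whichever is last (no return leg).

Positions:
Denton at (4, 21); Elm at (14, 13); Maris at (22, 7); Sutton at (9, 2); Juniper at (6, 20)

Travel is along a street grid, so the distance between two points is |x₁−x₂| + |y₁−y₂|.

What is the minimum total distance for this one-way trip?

There are 4! = 24 possible orderings.
Denton - Elm - Maris - Sutton - Juniper: 18+14+18+21 = 71
Denton - Elm - Maris - Juniper - Sutton: 18+14+29+21 = 82
Denton - Elm - Sutton - Maris - Juniper: 18+16+18+29 = 81
Denton - Elm - Sutton - Juniper - Maris: 18+16+21+29 = 84
Denton - Elm - Juniper - Maris - Sutton: 18+15+29+18 = 80
Denton - Elm - Juniper - Sutton - Maris: 18+15+21+18 = 72
Denton - Maris - Elm - Sutton - Juniper: 32+14+16+21 = 83
Denton - Maris - Elm - Juniper - Sutton: 32+14+15+21 = 82
Denton - Maris - Sutton - Elm - Juniper: 32+18+16+15 = 81
Denton - Maris - Sutton - Juniper - Elm: 32+18+21+15 = 86
Denton - Maris - Juniper - Elm - Sutton: 32+29+15+16 = 92
Denton - Maris - Juniper - Sutton - Elm: 32+29+21+16 = 98
Denton - Sutton - Elm - Maris - Juniper: 24+16+14+29 = 83
Denton - Sutton - Elm - Juniper - Maris: 24+16+15+29 = 84
… (10 more)
Denton - Juniper - Elm - Maris - Sutton: 3+15+14+18 = 50  ← best
The minimum is 50.
One shortest path: Denton → Juniper → Elm → Maris → Sutton.

Minimum one-way distance = 50.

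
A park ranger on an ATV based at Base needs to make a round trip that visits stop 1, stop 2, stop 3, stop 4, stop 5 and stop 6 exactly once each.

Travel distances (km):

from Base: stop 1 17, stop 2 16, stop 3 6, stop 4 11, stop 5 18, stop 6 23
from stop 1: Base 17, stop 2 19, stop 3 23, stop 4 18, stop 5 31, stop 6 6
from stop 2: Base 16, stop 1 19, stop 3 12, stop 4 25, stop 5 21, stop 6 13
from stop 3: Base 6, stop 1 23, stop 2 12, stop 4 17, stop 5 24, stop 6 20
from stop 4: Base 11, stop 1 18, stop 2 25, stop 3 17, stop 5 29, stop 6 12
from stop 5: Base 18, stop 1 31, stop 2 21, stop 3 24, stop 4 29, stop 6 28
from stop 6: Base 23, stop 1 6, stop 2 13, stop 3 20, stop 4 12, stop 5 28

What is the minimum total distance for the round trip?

Minimum total distance: 99 km.

Base→stop 1→stop 2→stop 3→stop 4→stop 5→stop 6→Base: 17+19+12+17+29+28+23 = 145
Base→stop 1→stop 2→stop 3→stop 4→stop 6→stop 5→Base: 17+19+12+17+12+28+18 = 123
Base→stop 1→stop 2→stop 3→stop 5→stop 4→stop 6→Base: 17+19+12+24+29+12+23 = 136
Base→stop 1→stop 2→stop 3→stop 5→stop 6→stop 4→Base: 17+19+12+24+28+12+11 = 123
Base→stop 1→stop 2→stop 3→stop 6→stop 4→stop 5→Base: 17+19+12+20+12+29+18 = 127
Base→stop 1→stop 2→stop 3→stop 6→stop 5→stop 4→Base: 17+19+12+20+28+29+11 = 136
Base→stop 1→stop 2→stop 4→stop 3→stop 5→stop 6→Base: 17+19+25+17+24+28+23 = 153
Base→stop 1→stop 2→stop 4→stop 3→stop 6→stop 5→Base: 17+19+25+17+20+28+18 = 144
… (352 more)
Base→stop 3→stop 2→stop 5→stop 1→stop 6→stop 4→Base: 6+12+21+31+6+12+11 = 99  ← best
The minimum is 99.
One optimal route: Base → stop 3 → stop 2 → stop 5 → stop 1 → stop 6 → stop 4 → Base (or its reverse).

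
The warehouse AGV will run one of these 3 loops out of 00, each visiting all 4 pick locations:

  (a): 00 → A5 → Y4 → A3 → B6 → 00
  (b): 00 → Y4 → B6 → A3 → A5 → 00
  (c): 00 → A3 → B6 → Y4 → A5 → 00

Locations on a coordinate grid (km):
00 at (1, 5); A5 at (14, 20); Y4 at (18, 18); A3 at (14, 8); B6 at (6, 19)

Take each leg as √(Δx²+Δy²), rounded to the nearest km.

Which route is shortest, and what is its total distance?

63 km — (c) is the shortest.

(a): 20 + 4 + 11 + 14 + 15 = 64
(b): 21 + 12 + 14 + 12 + 20 = 79
(c): 13 + 14 + 12 + 4 + 20 = 63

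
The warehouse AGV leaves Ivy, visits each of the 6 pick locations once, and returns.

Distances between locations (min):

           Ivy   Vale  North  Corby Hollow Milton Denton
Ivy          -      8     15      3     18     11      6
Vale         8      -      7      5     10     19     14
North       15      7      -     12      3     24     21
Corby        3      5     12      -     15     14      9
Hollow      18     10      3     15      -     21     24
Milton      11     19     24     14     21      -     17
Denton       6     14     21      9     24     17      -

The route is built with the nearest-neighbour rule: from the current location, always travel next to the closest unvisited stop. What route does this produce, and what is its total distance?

62 min along Ivy → Corby → Vale → North → Hollow → Milton → Denton → Ivy.

Ivy → [Corby:3 / Denton:6 / Vale:8 / Milton:11 / North:15 / Hollow:18] → Corby (3)
Corby → [Vale:5 / Denton:9 / North:12 / Milton:14 / Hollow:15] → Vale (5)
Vale → [North:7 / Hollow:10 / Denton:14 / Milton:19] → North (7)
North → [Hollow:3 / Denton:21 / Milton:24] → Hollow (3)
Hollow → [Milton:21 / Denton:24] → Milton (21)
Milton → [Denton:17] → Denton (17)
Return Denton→Ivy: 6.
Total = 3 + 5 + 7 + 3 + 21 + 17 + 6 = 62.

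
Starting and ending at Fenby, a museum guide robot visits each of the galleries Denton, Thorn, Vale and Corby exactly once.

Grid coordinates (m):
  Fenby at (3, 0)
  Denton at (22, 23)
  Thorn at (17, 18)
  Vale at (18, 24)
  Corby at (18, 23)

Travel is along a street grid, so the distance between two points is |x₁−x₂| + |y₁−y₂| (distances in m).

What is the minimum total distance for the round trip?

With 4 stops there are 4!/2 = 12 distinct round trips (a route and its reverse cost the same).
Fenby - Denton - Thorn - Vale - Corby - Fenby: 42+10+7+1+38 = 98
Fenby - Denton - Thorn - Corby - Vale - Fenby: 42+10+6+1+39 = 98
Fenby - Denton - Vale - Thorn - Corby - Fenby: 42+5+7+6+38 = 98
Fenby - Denton - Vale - Corby - Thorn - Fenby: 42+5+1+6+32 = 86
Fenby - Denton - Corby - Thorn - Vale - Fenby: 42+4+6+7+39 = 98
Fenby - Denton - Corby - Vale - Thorn - Fenby: 42+4+1+7+32 = 86
Fenby - Thorn - Denton - Vale - Corby - Fenby: 32+10+5+1+38 = 86
Fenby - Thorn - Denton - Corby - Vale - Fenby: 32+10+4+1+39 = 86
Fenby - Thorn - Vale - Denton - Corby - Fenby: 32+7+5+4+38 = 86
Fenby - Thorn - Corby - Denton - Vale - Fenby: 32+6+4+5+39 = 86
Fenby - Vale - Denton - Thorn - Corby - Fenby: 39+5+10+6+38 = 98
Fenby - Vale - Thorn - Denton - Corby - Fenby: 39+7+10+4+38 = 98
The minimum is 86.
One optimal route: Fenby → Denton → Vale → Corby → Thorn → Fenby (or its reverse).

86 m — the shortest possible round trip.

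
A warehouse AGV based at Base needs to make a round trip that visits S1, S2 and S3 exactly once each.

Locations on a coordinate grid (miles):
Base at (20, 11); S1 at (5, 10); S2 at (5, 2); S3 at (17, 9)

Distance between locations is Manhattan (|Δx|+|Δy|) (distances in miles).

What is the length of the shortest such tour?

Minimum total distance: 48 miles.

With 3 stops there are 3!/2 = 3 distinct round trips (a route and its reverse cost the same).
Base - S1 - S2 - S3 - Base: 16+8+19+5 = 48
Base - S1 - S3 - S2 - Base: 16+13+19+24 = 72
Base - S2 - S1 - S3 - Base: 24+8+13+5 = 50
The minimum is 48.
One optimal route: Base → S1 → S2 → S3 → Base (or its reverse).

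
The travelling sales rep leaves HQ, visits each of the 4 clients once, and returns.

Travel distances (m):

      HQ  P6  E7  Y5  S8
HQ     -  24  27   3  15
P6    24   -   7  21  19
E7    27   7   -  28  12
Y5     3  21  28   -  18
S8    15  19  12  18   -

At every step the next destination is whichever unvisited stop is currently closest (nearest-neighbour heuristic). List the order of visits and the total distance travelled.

Total distance 64 m via the nearest-neighbour route HQ → Y5 → S8 → E7 → P6 → HQ.

HQ → [Y5:3 / S8:15 / P6:24 / E7:27] → Y5 (3)
Y5 → [S8:18 / P6:21 / E7:28] → S8 (18)
S8 → [E7:12 / P6:19] → E7 (12)
E7 → [P6:7] → P6 (7)
Return P6→HQ: 24.
Total = 3 + 18 + 12 + 7 + 24 = 64.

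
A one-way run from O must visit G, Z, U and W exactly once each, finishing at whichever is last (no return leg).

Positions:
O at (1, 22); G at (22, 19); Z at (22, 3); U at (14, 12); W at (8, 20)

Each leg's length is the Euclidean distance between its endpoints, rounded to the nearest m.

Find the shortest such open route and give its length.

Shortest open route: 44 m.

There are 4! = 24 possible orderings.
O → G → Z → U → W: 21+16+12+10 = 59
O → G → Z → W → U: 21+16+22+10 = 69
O → G → U → Z → W: 21+11+12+22 = 66
O → G → U → W → Z: 21+11+10+22 = 64
O → G → W → Z → U: 21+14+22+12 = 69
O → G → W → U → Z: 21+14+10+12 = 57
O → Z → G → U → W: 28+16+11+10 = 65
O → Z → G → W → U: 28+16+14+10 = 68
O → Z → U → G → W: 28+12+11+14 = 65
O → Z → U → W → G: 28+12+10+14 = 64
O → Z → W → G → U: 28+22+14+11 = 75
O → Z → W → U → G: 28+22+10+11 = 71
O → U → G → Z → W: 16+11+16+22 = 65
O → U → G → W → Z: 16+11+14+22 = 63
… (10 more)
O → W → G → U → Z: 7+14+11+12 = 44  ← best
The minimum is 44.
One shortest path: O → W → G → U → Z.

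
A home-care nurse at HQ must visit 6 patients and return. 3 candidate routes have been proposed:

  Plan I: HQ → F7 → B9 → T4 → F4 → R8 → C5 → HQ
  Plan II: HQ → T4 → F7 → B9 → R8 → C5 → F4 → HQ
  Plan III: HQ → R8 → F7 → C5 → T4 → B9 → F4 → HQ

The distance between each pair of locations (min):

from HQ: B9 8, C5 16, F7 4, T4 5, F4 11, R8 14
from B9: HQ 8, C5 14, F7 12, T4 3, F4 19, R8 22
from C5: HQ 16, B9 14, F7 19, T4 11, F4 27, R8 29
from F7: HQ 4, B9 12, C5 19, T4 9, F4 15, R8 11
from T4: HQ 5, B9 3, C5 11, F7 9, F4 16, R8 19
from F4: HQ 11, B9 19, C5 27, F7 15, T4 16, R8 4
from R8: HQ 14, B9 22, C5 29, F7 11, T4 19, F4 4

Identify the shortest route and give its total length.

84 min — Plan I is the shortest.

Plan I: 4 + 12 + 3 + 16 + 4 + 29 + 16 = 84
Plan II: 5 + 9 + 12 + 22 + 29 + 27 + 11 = 115
Plan III: 14 + 11 + 19 + 11 + 3 + 19 + 11 = 88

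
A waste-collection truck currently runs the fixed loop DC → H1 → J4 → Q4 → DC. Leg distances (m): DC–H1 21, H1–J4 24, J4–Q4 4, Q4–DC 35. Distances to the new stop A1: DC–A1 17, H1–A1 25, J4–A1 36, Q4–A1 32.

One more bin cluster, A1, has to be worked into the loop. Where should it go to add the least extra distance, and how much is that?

+14 m — insert A1 between Q4 and DC.

Insertion cost between consecutive stops i–j is d(i,A1) + d(A1,j) − d(i,j):
  between DC and H1: 17 + 25 − 21 = 21
  between H1 and J4: 25 + 36 − 24 = 37
  between J4 and Q4: 36 + 32 − 4 = 64
  between Q4 and DC: 32 + 17 − 35 = 14
Cheapest insertion is between Q4 and DC, adding 14.
New total = 84 + 14 = 98.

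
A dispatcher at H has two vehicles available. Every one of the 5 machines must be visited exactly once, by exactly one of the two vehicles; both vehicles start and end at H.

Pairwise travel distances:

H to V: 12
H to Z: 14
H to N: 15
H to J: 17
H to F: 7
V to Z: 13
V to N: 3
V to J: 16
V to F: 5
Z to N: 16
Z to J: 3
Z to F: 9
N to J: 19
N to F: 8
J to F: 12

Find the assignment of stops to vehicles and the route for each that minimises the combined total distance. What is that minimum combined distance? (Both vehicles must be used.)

Check every non-empty split of the stops between the two vehicles; for each half take its own optimal tour:
  {V} + {Z, N, J, F}: 24 + 51 = 75
  {Z} + {V, N, J, F}: 28 + 51 = 79
  {V, Z} + {N, J, F}: 39 + 51 = 90
  {N} + {V, Z, J, F}: 30 + 45 = 75
  {V, N} + {Z, J, F}: 30 + 36 = 66
  {Z, N} + {V, J, F}: 45 + 45 = 90
  … (15 splits in total)
  {Z, J} + {V, N, F}: 34 + 30 = 64  ← best
Best: vehicle 1 H → Z → J → H = 34; vehicle 2 H → V → N → F → H = 30; combined 64.

64 — the smallest possible combined total.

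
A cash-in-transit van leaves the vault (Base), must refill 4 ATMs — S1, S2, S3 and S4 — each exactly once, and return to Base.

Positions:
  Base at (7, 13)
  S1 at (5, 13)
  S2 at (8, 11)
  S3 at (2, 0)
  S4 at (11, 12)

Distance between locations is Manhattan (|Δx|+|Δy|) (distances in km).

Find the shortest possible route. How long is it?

With 4 stops there are 4!/2 = 12 distinct round trips (a route and its reverse cost the same).
Base - S1 - S2 - S3 - S4 - Base: 2+5+17+21+5 = 50
Base - S1 - S2 - S4 - S3 - Base: 2+5+4+21+18 = 50
Base - S1 - S3 - S2 - S4 - Base: 2+16+17+4+5 = 44
Base - S1 - S3 - S4 - S2 - Base: 2+16+21+4+3 = 46
Base - S1 - S4 - S2 - S3 - Base: 2+7+4+17+18 = 48
Base - S1 - S4 - S3 - S2 - Base: 2+7+21+17+3 = 50
Base - S2 - S1 - S3 - S4 - Base: 3+5+16+21+5 = 50
Base - S2 - S1 - S4 - S3 - Base: 3+5+7+21+18 = 54
Base - S2 - S3 - S1 - S4 - Base: 3+17+16+7+5 = 48
Base - S2 - S4 - S1 - S3 - Base: 3+4+7+16+18 = 48
Base - S3 - S1 - S2 - S4 - Base: 18+16+5+4+5 = 48
Base - S3 - S2 - S1 - S4 - Base: 18+17+5+7+5 = 52
The minimum is 44.
One optimal route: Base → S1 → S3 → S2 → S4 → Base (or its reverse).

44 km — the shortest possible round trip.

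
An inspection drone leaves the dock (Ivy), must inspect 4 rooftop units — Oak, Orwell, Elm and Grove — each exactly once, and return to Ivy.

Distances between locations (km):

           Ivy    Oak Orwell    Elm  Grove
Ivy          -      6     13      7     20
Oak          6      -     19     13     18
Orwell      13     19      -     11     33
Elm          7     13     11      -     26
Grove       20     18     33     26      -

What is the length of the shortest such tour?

74 km — the shortest possible round trip.

There are 12 distinct closed tours to check (reversals are equivalent).
Ivy → Oak → Orwell → Elm → Grove → Ivy: 6+19+11+26+20 = 82
Ivy → Oak → Orwell → Grove → Elm → Ivy: 6+19+33+26+7 = 91
Ivy → Oak → Elm → Orwell → Grove → Ivy: 6+13+11+33+20 = 83
Ivy → Oak → Elm → Grove → Orwell → Ivy: 6+13+26+33+13 = 91
Ivy → Oak → Grove → Orwell → Elm → Ivy: 6+18+33+11+7 = 75
Ivy → Oak → Grove → Elm → Orwell → Ivy: 6+18+26+11+13 = 74
Ivy → Orwell → Oak → Elm → Grove → Ivy: 13+19+13+26+20 = 91
Ivy → Orwell → Oak → Grove → Elm → Ivy: 13+19+18+26+7 = 83
Ivy → Orwell → Elm → Oak → Grove → Ivy: 13+11+13+18+20 = 75
Ivy → Orwell → Grove → Oak → Elm → Ivy: 13+33+18+13+7 = 84
Ivy → Elm → Oak → Orwell → Grove → Ivy: 7+13+19+33+20 = 92
Ivy → Elm → Orwell → Oak → Grove → Ivy: 7+11+19+18+20 = 75
The minimum is 74.
One optimal route: Ivy → Oak → Grove → Elm → Orwell → Ivy (or its reverse).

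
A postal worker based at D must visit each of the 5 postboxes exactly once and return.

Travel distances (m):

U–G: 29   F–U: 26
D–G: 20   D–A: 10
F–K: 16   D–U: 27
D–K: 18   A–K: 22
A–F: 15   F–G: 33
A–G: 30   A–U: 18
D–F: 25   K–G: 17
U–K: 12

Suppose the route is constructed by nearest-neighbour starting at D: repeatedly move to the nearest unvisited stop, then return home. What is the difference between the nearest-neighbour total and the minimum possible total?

From D: A=10, K=18, G=20, F=25, U=27 → choose A (10).
From A: F=15, U=18, K=22, G=30 → choose F (15).
From F: K=16, U=26, G=33 → choose K (16).
From K: U=12, G=17 → choose U (12).
From U: G=29 → choose G (29).
NN route D → A → F → K → U → G → D costs 102.
Optimal: D → A → F → U → K → G → D costs 100 (by enumerating all 60 distinct tours).
Excess = 102 − 100 = 2.

2 m longer than the optimal tour.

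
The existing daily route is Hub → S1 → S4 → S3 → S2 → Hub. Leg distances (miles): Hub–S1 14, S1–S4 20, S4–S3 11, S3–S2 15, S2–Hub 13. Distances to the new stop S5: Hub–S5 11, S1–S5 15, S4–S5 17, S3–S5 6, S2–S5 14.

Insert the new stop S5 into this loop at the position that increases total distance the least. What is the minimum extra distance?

Insertion cost between consecutive stops i–j is d(i,S5) + d(S5,j) − d(i,j):
  between Hub and S1: 11 + 15 − 14 = 12
  between S1 and S4: 15 + 17 − 20 = 12
  between S4 and S3: 17 + 6 − 11 = 12
  between S3 and S2: 6 + 14 − 15 = 5
  between S2 and Hub: 14 + 11 − 13 = 12
Cheapest insertion is between S3 and S2, adding 5.
New total = 73 + 5 = 78.

Minimum extra distance: 5 miles, inserting S5 between S3 and S2.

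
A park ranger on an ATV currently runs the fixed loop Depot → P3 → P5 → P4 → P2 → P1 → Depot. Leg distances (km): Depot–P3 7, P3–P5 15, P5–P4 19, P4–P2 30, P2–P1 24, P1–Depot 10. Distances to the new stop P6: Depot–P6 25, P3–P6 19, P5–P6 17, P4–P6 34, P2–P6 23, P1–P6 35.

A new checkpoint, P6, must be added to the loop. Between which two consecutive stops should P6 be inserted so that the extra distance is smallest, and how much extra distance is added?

+21 km — insert P6 between P3 and P5.

Insertion cost between consecutive stops i–j is d(i,P6) + d(P6,j) − d(i,j):
  between Depot and P3: 25 + 19 − 7 = 37
  between P3 and P5: 19 + 17 − 15 = 21
  between P5 and P4: 17 + 34 − 19 = 32
  between P4 and P2: 34 + 23 − 30 = 27
  between P2 and P1: 23 + 35 − 24 = 34
  between P1 and Depot: 35 + 25 − 10 = 50
Cheapest insertion is between P3 and P5, adding 21.
New total = 105 + 21 = 126.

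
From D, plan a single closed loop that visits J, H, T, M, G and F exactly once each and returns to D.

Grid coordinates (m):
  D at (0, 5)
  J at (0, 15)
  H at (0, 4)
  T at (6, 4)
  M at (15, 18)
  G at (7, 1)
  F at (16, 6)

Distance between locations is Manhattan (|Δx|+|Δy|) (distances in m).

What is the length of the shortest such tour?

There are 360 distinct closed tours to check (reversals are equivalent).
D - J - H - T - M - G - F - D: 10+11+6+23+25+14+17 = 106
D - J - H - T - M - F - G - D: 10+11+6+23+13+14+11 = 88
D - J - H - T - G - M - F - D: 10+11+6+4+25+13+17 = 86
D - J - H - T - G - F - M - D: 10+11+6+4+14+13+28 = 86
D - J - H - T - F - M - G - D: 10+11+6+12+13+25+11 = 88
D - J - H - T - F - G - M - D: 10+11+6+12+14+25+28 = 106
D - J - H - M - T - G - F - D: 10+11+29+23+4+14+17 = 108
D - J - H - M - T - F - G - D: 10+11+29+23+12+14+11 = 110
… (352 more)
D - J - M - F - G - T - H - D: 10+18+13+14+4+6+1 = 66  ← best
The minimum is 66.
One optimal route: D → J → M → F → G → T → H → D (or its reverse).

66 m — the shortest possible round trip.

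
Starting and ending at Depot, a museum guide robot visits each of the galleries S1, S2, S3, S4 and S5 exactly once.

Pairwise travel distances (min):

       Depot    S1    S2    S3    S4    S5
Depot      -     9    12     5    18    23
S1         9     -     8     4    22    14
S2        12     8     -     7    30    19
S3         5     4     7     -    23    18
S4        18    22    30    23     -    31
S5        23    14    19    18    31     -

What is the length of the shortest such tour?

Shortest round trip = 83 min.

Depot-S1-S2-S3-S4-S5-Depot: 9+8+7+23+31+23 = 101
Depot-S1-S2-S3-S5-S4-Depot: 9+8+7+18+31+18 = 91
Depot-S1-S2-S4-S3-S5-Depot: 9+8+30+23+18+23 = 111
Depot-S1-S2-S4-S5-S3-Depot: 9+8+30+31+18+5 = 101
Depot-S1-S2-S5-S3-S4-Depot: 9+8+19+18+23+18 = 95
Depot-S1-S2-S5-S4-S3-Depot: 9+8+19+31+23+5 = 95
Depot-S1-S3-S2-S4-S5-Depot: 9+4+7+30+31+23 = 104
Depot-S1-S3-S2-S5-S4-Depot: 9+4+7+19+31+18 = 88
Depot-S1-S3-S4-S2-S5-Depot: 9+4+23+30+19+23 = 108
Depot-S1-S3-S4-S5-S2-Depot: 9+4+23+31+19+12 = 98
Depot-S1-S3-S5-S2-S4-Depot: 9+4+18+19+30+18 = 98
Depot-S1-S3-S5-S4-S2-Depot: 9+4+18+31+30+12 = 104
Depot-S1-S4-S2-S3-S5-Depot: 9+22+30+7+18+23 = 109
Depot-S1-S4-S2-S5-S3-Depot: 9+22+30+19+18+5 = 103
… (46 more)
Depot-S3-S2-S1-S5-S4-Depot: 5+7+8+14+31+18 = 83  ← best
The minimum is 83.
One optimal route: Depot → S3 → S2 → S1 → S5 → S4 → Depot (or its reverse).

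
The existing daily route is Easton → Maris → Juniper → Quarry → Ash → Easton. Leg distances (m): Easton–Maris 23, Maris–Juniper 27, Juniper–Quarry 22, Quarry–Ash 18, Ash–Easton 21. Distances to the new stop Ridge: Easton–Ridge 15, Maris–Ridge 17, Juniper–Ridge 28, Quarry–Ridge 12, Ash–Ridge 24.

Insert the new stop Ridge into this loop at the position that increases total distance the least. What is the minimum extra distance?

Insertion cost between consecutive stops i–j is d(i,Ridge) + d(Ridge,j) − d(i,j):
  between Easton and Maris: 15 + 17 − 23 = 9
  between Maris and Juniper: 17 + 28 − 27 = 18
  between Juniper and Quarry: 28 + 12 − 22 = 18
  between Quarry and Ash: 12 + 24 − 18 = 18
  between Ash and Easton: 24 + 15 − 21 = 18
Cheapest insertion is between Easton and Maris, adding 9.
New total = 111 + 9 = 120.

+9 m — insert Ridge between Easton and Maris.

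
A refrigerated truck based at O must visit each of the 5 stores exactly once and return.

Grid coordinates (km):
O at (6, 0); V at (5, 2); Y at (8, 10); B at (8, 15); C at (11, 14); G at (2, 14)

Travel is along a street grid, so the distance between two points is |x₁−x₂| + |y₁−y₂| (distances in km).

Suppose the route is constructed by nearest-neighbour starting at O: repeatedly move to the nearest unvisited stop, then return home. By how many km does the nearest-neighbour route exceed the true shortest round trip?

O: V=3, Y=12, B=17, G=18, C=19 ⇒ V
V: Y=11, G=15, B=16, C=18 ⇒ Y
Y: B=5, C=7, G=10 ⇒ B
B: C=4, G=7 ⇒ C
C: G=9 ⇒ G
NN route O → V → Y → B → C → G → O costs 50.
Optimal: O → V → G → B → C → Y → O costs 48 (by enumerating all 60 distinct tours).
Excess = 50 − 48 = 2.

Excess over optimum: 2 km.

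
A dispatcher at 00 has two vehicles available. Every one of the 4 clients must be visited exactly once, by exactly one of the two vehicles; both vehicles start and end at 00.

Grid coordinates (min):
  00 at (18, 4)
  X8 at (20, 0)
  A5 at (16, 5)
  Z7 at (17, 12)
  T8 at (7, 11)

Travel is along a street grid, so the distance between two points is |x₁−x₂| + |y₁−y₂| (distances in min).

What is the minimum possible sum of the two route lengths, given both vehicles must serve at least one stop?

There are 2^3 − 1 = 7 ways to divide the 4 stops into two non-empty groups. For each, the best each vehicle can do is its own shortest tour through its group:
  {X8} + {A5, Z7, T8}: 12 + 38 = 50
  {A5} + {X8, Z7, T8}: 6 + 50 = 56
  {X8, A5} + {Z7, T8}: 18 + 38 = 56
  {Z7} + {X8, A5, T8}: 18 + 48 = 66
  {X8, Z7} + {A5, T8}: 30 + 36 = 66
  {A5, Z7} + {X8, T8}: 20 + 48 = 68
  … (7 splits in total)
Best: vehicle 1 00 → X8 → 00 = 12; vehicle 2 00 → A5 → T8 → Z7 → 00 = 38; combined 50.

50 min — the smallest possible combined total.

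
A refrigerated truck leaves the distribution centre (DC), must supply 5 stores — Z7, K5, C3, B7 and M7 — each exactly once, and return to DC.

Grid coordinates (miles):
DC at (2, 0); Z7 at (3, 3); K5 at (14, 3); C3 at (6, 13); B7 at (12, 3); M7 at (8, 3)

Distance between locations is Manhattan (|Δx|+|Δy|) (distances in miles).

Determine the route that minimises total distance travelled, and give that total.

DC → Z7 → K5 → C3 → B7 → M7 → DC: 4+11+18+16+4+9 = 62
DC → Z7 → K5 → C3 → M7 → B7 → DC: 4+11+18+12+4+13 = 62
DC → Z7 → K5 → B7 → C3 → M7 → DC: 4+11+2+16+12+9 = 54
DC → Z7 → K5 → B7 → M7 → C3 → DC: 4+11+2+4+12+17 = 50
DC → Z7 → K5 → M7 → C3 → B7 → DC: 4+11+6+12+16+13 = 62
DC → Z7 → K5 → M7 → B7 → C3 → DC: 4+11+6+4+16+17 = 58
DC → Z7 → C3 → K5 → B7 → M7 → DC: 4+13+18+2+4+9 = 50
DC → Z7 → C3 → K5 → M7 → B7 → DC: 4+13+18+6+4+13 = 58
DC → Z7 → C3 → B7 → K5 → M7 → DC: 4+13+16+2+6+9 = 50
DC → Z7 → C3 → B7 → M7 → K5 → DC: 4+13+16+4+6+15 = 58
DC → Z7 → C3 → M7 → K5 → B7 → DC: 4+13+12+6+2+13 = 50
DC → Z7 → C3 → M7 → B7 → K5 → DC: 4+13+12+4+2+15 = 50
DC → Z7 → B7 → K5 → C3 → M7 → DC: 4+9+2+18+12+9 = 54
DC → Z7 → B7 → K5 → M7 → C3 → DC: 4+9+2+6+12+17 = 50
… (46 more)
The minimum is 50.
One optimal route: DC → Z7 → K5 → B7 → M7 → C3 → DC (or its reverse).

Shortest round trip = 50 miles.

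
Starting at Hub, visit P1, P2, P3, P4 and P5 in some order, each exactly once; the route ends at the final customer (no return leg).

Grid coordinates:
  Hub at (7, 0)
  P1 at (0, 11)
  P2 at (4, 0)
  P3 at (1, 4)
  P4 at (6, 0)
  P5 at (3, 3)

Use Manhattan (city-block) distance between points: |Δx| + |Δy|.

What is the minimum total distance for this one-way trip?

Shortest open route: 18.

There are 5! = 120 possible orderings.
Hub → P1 → P2 → P3 → P4 → P5: 18+15+7+9+6 = 55
Hub → P1 → P2 → P3 → P5 → P4: 18+15+7+3+6 = 49
Hub → P1 → P2 → P4 → P3 → P5: 18+15+2+9+3 = 47
Hub → P1 → P2 → P4 → P5 → P3: 18+15+2+6+3 = 44
Hub → P1 → P2 → P5 → P3 → P4: 18+15+4+3+9 = 49
Hub → P1 → P2 → P5 → P4 → P3: 18+15+4+6+9 = 52
Hub → P1 → P3 → P2 → P4 → P5: 18+8+7+2+6 = 41
Hub → P1 → P3 → P2 → P5 → P4: 18+8+7+4+6 = 43
Hub → P1 → P3 → P4 → P2 → P5: 18+8+9+2+4 = 41
Hub → P1 → P3 → P4 → P5 → P2: 18+8+9+6+4 = 45
Hub → P1 → P3 → P5 → P2 → P4: 18+8+3+4+2 = 35
Hub → P1 → P3 → P5 → P4 → P2: 18+8+3+6+2 = 37
Hub → P1 → P4 → P2 → P3 → P5: 18+17+2+7+3 = 47
Hub → P1 → P4 → P2 → P5 → P3: 18+17+2+4+3 = 44
… (106 more)
Hub → P4 → P2 → P5 → P3 → P1: 1+2+4+3+8 = 18  ← best
The minimum is 18.
One shortest path: Hub → P4 → P2 → P5 → P3 → P1.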